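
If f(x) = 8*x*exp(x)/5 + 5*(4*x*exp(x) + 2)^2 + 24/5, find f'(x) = 160*x^2*exp(2*x) + 160*x*exp(2*x) + 408*x*exp(x)/5 + 408*exp(x)/5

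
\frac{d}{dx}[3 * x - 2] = 3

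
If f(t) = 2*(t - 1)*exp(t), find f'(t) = 2*t*exp(t)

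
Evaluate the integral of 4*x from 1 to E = -2 + 2*exp(2)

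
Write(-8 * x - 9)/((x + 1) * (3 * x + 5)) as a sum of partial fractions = -13/(2*(3*x + 5)) - 1/(2*(x + 1))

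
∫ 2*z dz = z^2 + C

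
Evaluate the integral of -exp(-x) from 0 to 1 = -1 + exp(-1)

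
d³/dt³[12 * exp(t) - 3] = 12*exp(t)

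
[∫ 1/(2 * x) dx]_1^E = 1/2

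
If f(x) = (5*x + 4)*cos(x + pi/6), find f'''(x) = 5*x*sin(x + pi/6) + 4*sin(x + pi/6) - 15*cos(x + pi/6)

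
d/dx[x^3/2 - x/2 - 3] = 3*x^2/2 - 1/2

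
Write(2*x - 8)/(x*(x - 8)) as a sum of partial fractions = 1/(x - 8) + 1/x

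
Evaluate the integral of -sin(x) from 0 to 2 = -1 + cos(2)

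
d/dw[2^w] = 2^w*log(2)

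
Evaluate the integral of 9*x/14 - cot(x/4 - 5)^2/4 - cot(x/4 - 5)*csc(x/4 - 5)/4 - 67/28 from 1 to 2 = -33/28 + csc(19/4) - cot(9/2) + cot(19/4) - csc(9/2)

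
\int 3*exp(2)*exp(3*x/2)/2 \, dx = exp(3*x/2 + 2) + C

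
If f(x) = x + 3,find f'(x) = 1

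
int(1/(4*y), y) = log(y)/4 + C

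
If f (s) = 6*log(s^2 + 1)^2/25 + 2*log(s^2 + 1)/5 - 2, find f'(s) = (24*s*log(s^2 + 1) + 20*s)/(25*s^2 + 25)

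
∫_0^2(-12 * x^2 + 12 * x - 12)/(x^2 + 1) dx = -24 + 6*log(5)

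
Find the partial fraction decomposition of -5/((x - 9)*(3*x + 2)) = 15/(29*(3*x + 2)) - 5/(29*(x - 9))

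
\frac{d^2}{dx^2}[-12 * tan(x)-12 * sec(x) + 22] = -24*sin(x)/cos(x)^3 + 12/cos(x) - 24/cos(x)^3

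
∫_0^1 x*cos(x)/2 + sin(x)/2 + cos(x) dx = 3*sin(1)/2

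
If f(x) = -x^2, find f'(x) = -2*x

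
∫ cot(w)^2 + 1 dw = -cot(w) + C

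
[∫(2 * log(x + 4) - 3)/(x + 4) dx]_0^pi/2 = -3*log(pi/2 + 4) - log(4)^2 + log(pi/2 + 4)^2 + 3*log(4)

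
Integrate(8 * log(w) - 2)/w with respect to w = 2*(2*log(w) - 1)*log(w) + C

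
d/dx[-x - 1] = -1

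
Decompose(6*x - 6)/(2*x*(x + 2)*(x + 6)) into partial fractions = -7/(8*(x + 6)) + 9/(8*(x + 2)) - 1/(4*x)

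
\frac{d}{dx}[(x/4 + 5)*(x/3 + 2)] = x/6 + 13/6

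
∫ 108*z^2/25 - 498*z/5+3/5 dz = 36*z^3/25 - 249*z^2/5 + 3*z/5 + C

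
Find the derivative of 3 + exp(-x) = -exp(-x)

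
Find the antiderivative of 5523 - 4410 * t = -2205*t^2 + 5523*t + C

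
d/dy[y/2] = 1/2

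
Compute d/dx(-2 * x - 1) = -2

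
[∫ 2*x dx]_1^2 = 3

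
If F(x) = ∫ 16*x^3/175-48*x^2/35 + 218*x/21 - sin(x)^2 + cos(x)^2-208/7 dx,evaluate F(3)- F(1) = -2936/105 - sin(2)/2 + sin(6)/2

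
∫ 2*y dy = y^2 + C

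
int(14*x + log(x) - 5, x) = x*(7*x + log(x) - 6) + C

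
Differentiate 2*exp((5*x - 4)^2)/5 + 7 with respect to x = 20*x*exp(25*x^2 - 40*x + 16) - 16*exp(25*x^2 - 40*x + 16)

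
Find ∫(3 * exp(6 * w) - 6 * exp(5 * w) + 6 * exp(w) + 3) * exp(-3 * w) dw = (-(1 - exp(w))*exp(w) - 1)^3*exp(-3*w) + C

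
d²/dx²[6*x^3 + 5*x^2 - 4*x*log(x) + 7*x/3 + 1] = (36*x^2 + 10*x - 4)/x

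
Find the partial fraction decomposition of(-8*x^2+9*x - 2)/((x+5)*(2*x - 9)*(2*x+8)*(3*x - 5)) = 249/(11560*(3*x - 5)) - 26/(289*(2*x - 9)) + 13/(40*(x + 5)) - 83/(289*(x + 4))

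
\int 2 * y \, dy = y^2 + C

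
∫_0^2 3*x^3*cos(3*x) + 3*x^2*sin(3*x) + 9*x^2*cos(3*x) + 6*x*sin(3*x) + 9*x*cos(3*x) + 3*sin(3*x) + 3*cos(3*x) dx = 27*sin(6)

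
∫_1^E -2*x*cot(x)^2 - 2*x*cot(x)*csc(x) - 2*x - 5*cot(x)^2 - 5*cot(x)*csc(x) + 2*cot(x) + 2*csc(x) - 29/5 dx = -7*csc(1) - 7*cot(1) - 4*E/5 + 4/5 + (5 + 2*E)*(cot(E) + csc(E))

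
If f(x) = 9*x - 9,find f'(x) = 9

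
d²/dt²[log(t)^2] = (2 - 2*log(t))/t^2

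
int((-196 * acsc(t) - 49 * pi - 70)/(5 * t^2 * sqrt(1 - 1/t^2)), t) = 49*(4*acsc(t) + pi)^2/40 + 14*acsc(t) + C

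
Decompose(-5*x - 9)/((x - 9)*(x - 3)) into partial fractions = 4/(x - 3) - 9/(x - 9)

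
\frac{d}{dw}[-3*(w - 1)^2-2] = 6 - 6*w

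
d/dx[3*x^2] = 6*x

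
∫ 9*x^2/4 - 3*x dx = 3*x^3/4 - 3*x^2/2 + C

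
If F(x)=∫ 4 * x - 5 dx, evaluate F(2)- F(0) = -2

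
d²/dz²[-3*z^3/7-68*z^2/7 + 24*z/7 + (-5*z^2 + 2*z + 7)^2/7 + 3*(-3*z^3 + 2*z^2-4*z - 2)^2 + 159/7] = 810*z^4 - 720*z^3 + 7356*z^2/7 - 642*z/7 + 68/7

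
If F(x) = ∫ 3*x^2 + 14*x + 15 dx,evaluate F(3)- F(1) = 112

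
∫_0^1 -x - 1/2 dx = -1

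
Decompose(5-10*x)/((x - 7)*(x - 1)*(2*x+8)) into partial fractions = 9/(22*(x + 4)) + 1/(12*(x - 1)) - 65/(132*(x - 7))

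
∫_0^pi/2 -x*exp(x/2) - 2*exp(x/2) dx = -pi*exp(pi/4)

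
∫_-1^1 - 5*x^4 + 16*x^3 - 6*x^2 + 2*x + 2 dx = -2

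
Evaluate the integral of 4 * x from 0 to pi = 2*pi^2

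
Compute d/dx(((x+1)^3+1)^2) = 6*x^5 + 30*x^4 + 60*x^3 + 66*x^2 + 42*x + 12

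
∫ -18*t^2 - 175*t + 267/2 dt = -6*t^3 - 175*t^2/2 + 267*t/2 + C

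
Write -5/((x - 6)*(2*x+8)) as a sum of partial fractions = 1/(4*(x + 4)) - 1/(4*(x - 6))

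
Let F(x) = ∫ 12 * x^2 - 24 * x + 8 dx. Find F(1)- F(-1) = 24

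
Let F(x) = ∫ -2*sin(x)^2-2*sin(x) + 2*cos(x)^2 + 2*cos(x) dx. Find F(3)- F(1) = -(cos(1) + sin(1) + 1)^2 + (cos(3) + sin(3) + 1)^2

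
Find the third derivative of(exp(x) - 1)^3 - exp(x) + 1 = 27*exp(3*x) - 24*exp(2*x) + 2*exp(x)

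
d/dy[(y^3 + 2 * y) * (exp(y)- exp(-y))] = (y^3*exp(2*y) + y^3 + 3*y^2*exp(2*y) - 3*y^2 + 2*y*exp(2*y) + 2*y + 2*exp(2*y) - 2)*exp(-y)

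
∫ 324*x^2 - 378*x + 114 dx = 108*x^3 - 189*x^2 + 114*x + C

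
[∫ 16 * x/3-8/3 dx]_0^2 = 16/3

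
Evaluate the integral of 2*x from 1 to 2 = 3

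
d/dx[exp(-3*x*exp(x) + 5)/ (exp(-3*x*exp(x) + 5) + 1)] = (-3*x*exp(3*x*exp(x) + x - 5) - 3*exp(3*x*exp(x) + x - 5))/(exp(-10)*exp(6*x*exp(x)) + 2*exp(-5)*exp(3*x*exp(x)) + 1)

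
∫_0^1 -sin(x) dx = -1 + cos(1)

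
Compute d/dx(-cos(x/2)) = sin(x/2)/2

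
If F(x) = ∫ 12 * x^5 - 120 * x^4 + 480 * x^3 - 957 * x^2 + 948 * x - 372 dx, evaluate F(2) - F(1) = -1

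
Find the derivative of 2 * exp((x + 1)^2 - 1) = 4*x*exp(x^2 + 2*x) + 4*exp(x^2 + 2*x)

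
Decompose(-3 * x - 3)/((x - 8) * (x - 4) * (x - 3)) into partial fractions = -12/(5*(x - 3)) + 15/(4*(x - 4)) - 27/(20*(x - 8))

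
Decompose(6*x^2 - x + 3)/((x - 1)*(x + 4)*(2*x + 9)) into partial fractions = 516/(11*(2*x + 9)) - 103/(5*(x + 4)) + 8/(55*(x - 1))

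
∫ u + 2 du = u^2/2 + 2*u + C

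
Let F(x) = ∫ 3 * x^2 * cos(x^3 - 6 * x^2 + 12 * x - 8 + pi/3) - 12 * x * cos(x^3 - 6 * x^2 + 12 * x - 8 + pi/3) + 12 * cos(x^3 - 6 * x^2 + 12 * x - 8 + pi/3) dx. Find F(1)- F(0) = cos(pi/6 + 1) - cos(pi/6 + 8)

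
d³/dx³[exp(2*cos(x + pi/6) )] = 4*(-sin(x)^2 - sqrt(3)*sin(x)*cos(x) + 3*cos(x + pi/6))*exp(sqrt(3)*cos(x))*exp(-sin(x))*sin(x + pi/6)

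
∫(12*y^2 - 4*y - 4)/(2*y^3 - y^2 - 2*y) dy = 2*log(y*(2*y^2 - y - 2)) + C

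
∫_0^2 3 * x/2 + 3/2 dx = 6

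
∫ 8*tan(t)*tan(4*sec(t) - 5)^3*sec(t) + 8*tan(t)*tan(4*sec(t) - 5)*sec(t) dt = tan(4*sec(t) - 5)^2 + C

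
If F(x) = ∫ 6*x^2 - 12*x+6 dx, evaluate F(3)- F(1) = 16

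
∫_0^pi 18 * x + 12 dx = -4 + (-3*pi - 2)^2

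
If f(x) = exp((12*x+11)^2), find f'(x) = 288*x*exp(144*x^2 + 264*x + 121) + 264*exp(144*x^2 + 264*x + 121)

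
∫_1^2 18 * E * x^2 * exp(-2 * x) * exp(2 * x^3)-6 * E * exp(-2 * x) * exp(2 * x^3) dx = -3*E + 3*exp(13)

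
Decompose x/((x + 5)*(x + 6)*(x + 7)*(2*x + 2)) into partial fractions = 7/(24*(x + 7)) - 3/(5*(x + 6)) + 5/(16*(x + 5)) - 1/(240*(x + 1))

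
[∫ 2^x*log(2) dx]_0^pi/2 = -1 + 2^(pi/2)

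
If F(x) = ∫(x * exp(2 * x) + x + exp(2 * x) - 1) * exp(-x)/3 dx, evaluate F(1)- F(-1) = 0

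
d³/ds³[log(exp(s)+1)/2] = (-exp(2*s) + exp(s))/(2*exp(3*s) + 6*exp(2*s) + 6*exp(s) + 2)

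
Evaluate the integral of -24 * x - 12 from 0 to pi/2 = -2*pi*(3 + 3*pi/2)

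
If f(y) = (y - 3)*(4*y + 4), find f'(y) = 8*y - 8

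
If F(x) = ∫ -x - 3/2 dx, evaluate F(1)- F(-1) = -3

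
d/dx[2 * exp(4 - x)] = -2*exp(4 - x)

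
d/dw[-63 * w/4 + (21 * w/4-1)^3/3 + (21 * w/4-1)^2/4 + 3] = 9261*w^2/64 - 1323*w/32 - 105/8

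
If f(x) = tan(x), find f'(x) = cos(x)^(-2)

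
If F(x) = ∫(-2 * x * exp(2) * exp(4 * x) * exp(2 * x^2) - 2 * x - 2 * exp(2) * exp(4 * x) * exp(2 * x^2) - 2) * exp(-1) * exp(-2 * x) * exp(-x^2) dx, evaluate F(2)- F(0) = -exp(9) - exp(-1) + exp(-9) + E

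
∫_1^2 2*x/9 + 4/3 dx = 5/3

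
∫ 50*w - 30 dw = 25*w^2 - 30*w + C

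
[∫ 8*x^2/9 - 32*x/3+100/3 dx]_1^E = (-4 + 2*E/3)^3 + 4*E/3 + 964/27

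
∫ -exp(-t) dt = exp(-t) + C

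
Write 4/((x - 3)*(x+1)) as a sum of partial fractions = -1/(x + 1) + 1/(x - 3)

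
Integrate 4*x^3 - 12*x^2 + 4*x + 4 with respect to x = x^4 - 4*x^3 + 2*x^2 + 4*x + C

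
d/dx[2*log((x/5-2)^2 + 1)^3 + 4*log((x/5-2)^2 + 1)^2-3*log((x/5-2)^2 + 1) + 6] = (12*x*log(x^2/25 - 4*x/5 + 5)^2 + 16*x*log(x^2/25 - 4*x/5 + 5) - 6*x - 120*log(x^2/25 - 4*x/5 + 5)^2 - 160*log(x^2/25 - 4*x/5 + 5) + 60)/(x^2 - 20*x + 125)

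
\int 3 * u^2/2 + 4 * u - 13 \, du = u^3/2 + 2*u^2 - 13*u + C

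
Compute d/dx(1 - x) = -1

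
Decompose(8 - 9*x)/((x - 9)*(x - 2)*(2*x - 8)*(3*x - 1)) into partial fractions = -27/(572*(3*x - 1)) - 1/(14*(x - 2)) + 7/(55*(x - 4)) - 73/(1820*(x - 9))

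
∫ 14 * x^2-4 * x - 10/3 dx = 14*x^3/3 - 2*x^2 - 10*x/3 + C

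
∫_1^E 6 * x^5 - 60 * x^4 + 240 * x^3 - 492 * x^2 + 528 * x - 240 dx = -9 + (-2 + (-2 + E)^3)^2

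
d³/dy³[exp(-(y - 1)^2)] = (-8*y^3 + 24*y^2 - 12*y - 4)*exp(-y^2 + 2*y - 1)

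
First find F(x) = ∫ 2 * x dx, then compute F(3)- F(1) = 8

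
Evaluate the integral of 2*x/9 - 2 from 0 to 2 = -32/9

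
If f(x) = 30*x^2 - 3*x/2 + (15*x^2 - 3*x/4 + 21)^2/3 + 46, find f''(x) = 900*x^2 - 45*x + 3843/8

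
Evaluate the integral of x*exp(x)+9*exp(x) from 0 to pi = -8 + 2*(pi/2 + 4)*exp(pi)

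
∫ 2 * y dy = y^2 + C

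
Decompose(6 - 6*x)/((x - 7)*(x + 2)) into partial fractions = -2/(x + 2) - 4/(x - 7)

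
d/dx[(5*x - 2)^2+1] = 50*x - 20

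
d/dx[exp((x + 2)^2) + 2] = 2*x*exp(x^2 + 4*x + 4) + 4*exp(x^2 + 4*x + 4)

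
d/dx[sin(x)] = cos(x)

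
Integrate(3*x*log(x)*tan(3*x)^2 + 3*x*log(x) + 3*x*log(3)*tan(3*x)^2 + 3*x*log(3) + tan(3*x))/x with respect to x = log(3*x)*tan(3*x) + C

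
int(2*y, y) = y^2 + C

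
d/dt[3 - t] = -1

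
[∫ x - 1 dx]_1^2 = 1/2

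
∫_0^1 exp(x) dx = -1 + E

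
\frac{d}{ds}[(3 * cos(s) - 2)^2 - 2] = 12*sin(s) - 9*sin(2*s)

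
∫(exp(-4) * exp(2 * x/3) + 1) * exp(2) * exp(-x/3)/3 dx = 2*sinh(x/3 - 2) + C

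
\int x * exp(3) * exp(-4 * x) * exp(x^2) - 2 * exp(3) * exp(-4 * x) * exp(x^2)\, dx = exp((x - 2)^2 - 1)/2 + C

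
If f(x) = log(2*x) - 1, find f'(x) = 1/x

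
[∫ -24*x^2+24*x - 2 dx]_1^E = (1 - 2*E)^3 - 3 + 4*E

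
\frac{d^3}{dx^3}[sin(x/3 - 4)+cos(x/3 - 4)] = -sqrt(2)*cos(x/3 - 4 + pi/4)/27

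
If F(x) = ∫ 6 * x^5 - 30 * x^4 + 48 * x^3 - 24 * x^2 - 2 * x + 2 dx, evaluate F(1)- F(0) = 0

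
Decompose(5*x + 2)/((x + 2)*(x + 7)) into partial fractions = 33/(5*(x + 7)) - 8/(5*(x + 2))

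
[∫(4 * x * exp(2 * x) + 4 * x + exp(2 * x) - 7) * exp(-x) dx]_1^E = -E + exp(-1) + (-3 + 4*E)*(-exp(-E) + exp(E))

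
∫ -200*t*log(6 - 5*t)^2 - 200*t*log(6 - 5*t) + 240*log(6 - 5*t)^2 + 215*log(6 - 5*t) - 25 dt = -(5*t - 6)*(4*(5*t - 6)*log(6 - 5*t) + 5)*log(6 - 5*t) + C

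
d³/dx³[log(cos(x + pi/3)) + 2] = -2*sin(x + pi/3)/cos(x + pi/3)^3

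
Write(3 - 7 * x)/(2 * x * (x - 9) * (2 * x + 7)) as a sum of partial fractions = 11/(35*(2*x + 7)) - 2/(15*(x - 9)) - 1/(42*x)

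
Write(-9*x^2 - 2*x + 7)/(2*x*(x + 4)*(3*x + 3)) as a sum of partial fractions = -43/(24*(x + 4)) + 7/(24*x)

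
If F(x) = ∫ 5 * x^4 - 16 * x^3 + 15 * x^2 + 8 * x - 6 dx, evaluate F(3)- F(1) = 72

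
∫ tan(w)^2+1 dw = tan(w) + C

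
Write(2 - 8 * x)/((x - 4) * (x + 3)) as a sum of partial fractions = -26/(7*(x + 3)) - 30/(7*(x - 4))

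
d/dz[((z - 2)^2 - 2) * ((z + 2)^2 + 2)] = 4*z^3 - 16*z - 16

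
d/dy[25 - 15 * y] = -15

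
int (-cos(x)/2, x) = -sin(x)/2 + C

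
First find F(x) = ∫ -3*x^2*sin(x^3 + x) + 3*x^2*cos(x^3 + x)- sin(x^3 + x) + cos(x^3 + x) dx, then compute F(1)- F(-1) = 2*sin(2)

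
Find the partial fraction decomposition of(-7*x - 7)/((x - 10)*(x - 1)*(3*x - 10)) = 39/(20*(3*x - 10)) - 2/(9*(x - 1)) - 77/(180*(x - 10))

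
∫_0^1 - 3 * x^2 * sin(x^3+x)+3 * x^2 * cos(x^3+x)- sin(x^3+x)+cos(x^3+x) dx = -1 + cos(2) + sin(2)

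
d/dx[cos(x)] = -sin(x)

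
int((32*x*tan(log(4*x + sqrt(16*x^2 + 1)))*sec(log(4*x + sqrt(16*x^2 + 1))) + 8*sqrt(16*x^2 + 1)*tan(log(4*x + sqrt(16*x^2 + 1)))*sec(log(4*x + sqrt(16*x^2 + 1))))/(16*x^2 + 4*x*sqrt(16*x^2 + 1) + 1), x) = 2*sec(log(4*x + sqrt(16*x^2 + 1))) + C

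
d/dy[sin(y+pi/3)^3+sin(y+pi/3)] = 3*sin(y + pi/3)^2*cos(y + pi/3) + cos(y + pi/3)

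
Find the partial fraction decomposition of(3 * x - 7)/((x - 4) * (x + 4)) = 19/(8*(x + 4)) + 5/(8*(x - 4))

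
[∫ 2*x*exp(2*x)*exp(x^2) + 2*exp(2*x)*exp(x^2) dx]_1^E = -exp(3) + exp(-1 + (1 + E)^2)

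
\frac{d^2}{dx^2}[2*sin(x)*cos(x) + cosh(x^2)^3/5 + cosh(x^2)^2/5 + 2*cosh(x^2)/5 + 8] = 36*x^2*sinh(x^2)^2*cosh(x^2)/5 + 16*x^2*sinh(x^2)^2/5 + 4*x^2*cosh(x^2) + 8*x^2/5 - 4*sin(2*x) + 6*sinh(x^2)^3/5 + 4*sinh(x^2)*cosh(x^2)/5 + 2*sinh(x^2)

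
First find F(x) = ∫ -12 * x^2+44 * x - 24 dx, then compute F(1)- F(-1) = -56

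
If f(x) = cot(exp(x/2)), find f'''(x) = -3*(-1 + sin(exp(x/2))^(-2))^2*exp(3*x/2)/4 + 3*exp(3*x/2)/4 - exp(3*x/2)/sin(exp(x/2))^2 - exp(x/2)/(8*sin(exp(x/2))^2) + 3*exp(x)*cos(exp(x/2))/(4*sin(exp(x/2))^3)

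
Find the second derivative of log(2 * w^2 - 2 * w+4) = (-2*w^2 + 2*w + 3)/(w^4 - 2*w^3 + 5*w^2 - 4*w + 4)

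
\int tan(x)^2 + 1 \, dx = tan(x) + C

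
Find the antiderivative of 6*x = 3*x^2 + C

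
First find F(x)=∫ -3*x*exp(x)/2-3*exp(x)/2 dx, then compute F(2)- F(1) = -3*exp(2) + 3*E/2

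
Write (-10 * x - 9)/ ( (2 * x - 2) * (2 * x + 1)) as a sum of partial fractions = 4/(3*(2*x + 1)) - 19/(6*(x - 1))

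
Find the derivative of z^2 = 2*z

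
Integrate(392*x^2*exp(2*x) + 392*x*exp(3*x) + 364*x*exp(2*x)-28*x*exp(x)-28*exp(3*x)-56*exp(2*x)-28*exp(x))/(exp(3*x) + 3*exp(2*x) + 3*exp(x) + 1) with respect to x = 2*(98*x^2*exp(2*x) - 14*x*(exp(x) + 1)*exp(x) - (exp(x) + 1)^2)/(exp(x) + 1)^2 + C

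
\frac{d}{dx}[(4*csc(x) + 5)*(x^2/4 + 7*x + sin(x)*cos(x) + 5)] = -x^2*cos(x)/sin(x)^2 + 5*x/2 + 2*x/sin(x) - 28*x*cos(x)/sin(x)^2 - 10*sin(x)^2 - 4*sin(x) + 40 + 28/sin(x) - 20*cos(x)/sin(x)^2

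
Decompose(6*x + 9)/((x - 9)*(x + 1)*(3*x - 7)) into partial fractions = -207/(200*(3*x - 7)) + 3/(100*(x + 1)) + 63/(200*(x - 9))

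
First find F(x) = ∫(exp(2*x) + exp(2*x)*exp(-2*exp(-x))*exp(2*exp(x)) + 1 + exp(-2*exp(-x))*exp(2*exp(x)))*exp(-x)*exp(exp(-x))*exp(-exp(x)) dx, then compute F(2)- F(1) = -exp(E - exp(-1)) - exp(-exp(2) + exp(-2)) + exp(-E + exp(-1)) + exp(-exp(-2) + exp(2))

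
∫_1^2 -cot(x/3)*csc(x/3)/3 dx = -csc(1/3) + csc(2/3)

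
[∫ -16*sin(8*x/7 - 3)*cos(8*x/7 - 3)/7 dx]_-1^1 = cos(26/7)/2 - cos(58/7)/2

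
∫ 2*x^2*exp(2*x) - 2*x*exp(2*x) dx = (x - 1)^2*exp(2*x) + C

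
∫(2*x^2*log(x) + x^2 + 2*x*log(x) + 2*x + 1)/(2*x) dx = (x + 1)^2*log(x)/2 + C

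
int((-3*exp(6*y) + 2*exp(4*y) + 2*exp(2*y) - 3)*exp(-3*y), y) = -8*sinh(y)^3 - 2*sinh(y) + C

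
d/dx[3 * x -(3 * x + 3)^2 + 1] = -18*x - 15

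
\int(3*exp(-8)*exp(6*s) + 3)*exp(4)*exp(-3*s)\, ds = 2*sinh(3*s - 4) + C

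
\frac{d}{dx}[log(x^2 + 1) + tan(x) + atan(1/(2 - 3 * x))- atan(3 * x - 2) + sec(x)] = (x^2*sin(x)/cos(x)^2 + x^2/cos(x)^2 + 2*x + sin(x)/cos(x)^2 + cos(x)^(-2))/(x^2 + 1)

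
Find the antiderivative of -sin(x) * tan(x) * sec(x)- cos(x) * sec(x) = -tan(x) + C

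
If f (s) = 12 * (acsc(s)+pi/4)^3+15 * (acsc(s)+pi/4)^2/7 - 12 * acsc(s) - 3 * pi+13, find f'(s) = (-1008*acsc(s)^2 - 504*pi*acsc(s) - 120*acsc(s) - 63*pi^2 - 30*pi + 336)/(28*s^2*sqrt(1 - 1/s^2))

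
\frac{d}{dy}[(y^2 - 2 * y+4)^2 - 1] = 4*y^3 - 12*y^2 + 24*y - 16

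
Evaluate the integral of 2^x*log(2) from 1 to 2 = 2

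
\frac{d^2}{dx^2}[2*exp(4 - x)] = 2*exp(4 - x)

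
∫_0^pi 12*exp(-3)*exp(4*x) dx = -3*exp(-3) + 3*exp(-3 + 4*pi)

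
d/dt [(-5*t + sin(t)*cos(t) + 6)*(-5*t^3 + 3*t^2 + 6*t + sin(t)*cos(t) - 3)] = -5*t^3*cos(2*t) + 100*t^3 - 15*t^2*sin(2*t)/2 + 3*t^2*cos(2*t) - 135*t^2 + 3*t*sin(2*t) + t*cos(2*t) - 24*t + sin(2*t)/2 + sin(4*t)/2 + 3*cos(2*t) + 51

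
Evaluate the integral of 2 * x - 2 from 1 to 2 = 1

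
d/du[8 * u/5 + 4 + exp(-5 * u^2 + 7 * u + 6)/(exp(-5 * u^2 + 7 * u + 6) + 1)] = (-50*u*exp(-5*u^2 + 7*u + 6) + 8*exp(-10*u^2 + 14*u + 12) + 51*exp(-5*u^2 + 7*u + 6) + 8)/(5*exp(12)*exp(14*u)*exp(-10*u^2) + 10*exp(6)*exp(7*u)*exp(-5*u^2) + 5)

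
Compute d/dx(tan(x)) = cos(x)^(-2)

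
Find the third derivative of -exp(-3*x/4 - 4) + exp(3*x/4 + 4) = (27*exp(3*x/2 + 8) + 27)*exp(-3*x/4 - 4)/64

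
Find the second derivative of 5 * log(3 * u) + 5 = -5/u^2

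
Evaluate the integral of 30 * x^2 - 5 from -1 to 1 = 10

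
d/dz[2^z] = 2^z*log(2)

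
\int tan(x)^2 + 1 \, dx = tan(x) + C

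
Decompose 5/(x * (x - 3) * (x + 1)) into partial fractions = 5/(4*(x + 1)) + 5/(12*(x - 3)) - 5/(3*x)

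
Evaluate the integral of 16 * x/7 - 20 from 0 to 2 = -248/7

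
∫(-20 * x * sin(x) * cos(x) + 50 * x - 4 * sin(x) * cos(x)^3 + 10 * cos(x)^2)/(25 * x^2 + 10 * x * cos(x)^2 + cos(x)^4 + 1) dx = log((5*x + cos(x)^2)^2 + 1) + C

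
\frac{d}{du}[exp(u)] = exp(u)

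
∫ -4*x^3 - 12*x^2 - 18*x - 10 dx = -x^4 - 4*x^3 - 9*x^2 - 10*x + C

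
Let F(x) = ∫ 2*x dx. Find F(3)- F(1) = 8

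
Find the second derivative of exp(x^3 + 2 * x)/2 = 9*x^4*exp(x^3 + 2*x)/2 + 6*x^2*exp(x^3 + 2*x) + 3*x*exp(x^3 + 2*x) + 2*exp(x^3 + 2*x)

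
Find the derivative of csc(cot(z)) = cos(1/tan(z))/(sin(z)^2*sin(1/tan(z))^2)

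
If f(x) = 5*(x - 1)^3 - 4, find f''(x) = 30*x - 30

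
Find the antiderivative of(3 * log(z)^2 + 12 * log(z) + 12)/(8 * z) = (log(z) + 2)^3/8 + C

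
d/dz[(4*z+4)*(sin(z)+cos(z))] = -4*z*sin(z) + 4*z*cos(z) + 8*cos(z)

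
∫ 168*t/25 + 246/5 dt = 84*t^2/25 + 246*t/5 + C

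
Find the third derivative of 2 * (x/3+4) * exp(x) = 2*x*exp(x)/3 + 10*exp(x)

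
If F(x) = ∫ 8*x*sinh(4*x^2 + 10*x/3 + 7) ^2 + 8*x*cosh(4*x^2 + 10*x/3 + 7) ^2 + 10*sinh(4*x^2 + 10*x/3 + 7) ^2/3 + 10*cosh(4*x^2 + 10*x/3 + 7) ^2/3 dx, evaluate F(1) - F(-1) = -sinh(46/3)/2 + sinh(86/3)/2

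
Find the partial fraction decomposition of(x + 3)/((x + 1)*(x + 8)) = 5/(7*(x + 8)) + 2/(7*(x + 1))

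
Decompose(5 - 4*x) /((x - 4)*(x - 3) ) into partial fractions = 7/(x - 3) - 11/(x - 4)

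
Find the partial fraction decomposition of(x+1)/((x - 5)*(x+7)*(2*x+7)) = 10/(119*(2*x + 7)) - 1/(14*(x + 7)) + 1/(34*(x - 5))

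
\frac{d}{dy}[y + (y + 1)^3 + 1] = 3*y^2 + 6*y + 4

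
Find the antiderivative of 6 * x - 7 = 3*x^2 - 7*x + C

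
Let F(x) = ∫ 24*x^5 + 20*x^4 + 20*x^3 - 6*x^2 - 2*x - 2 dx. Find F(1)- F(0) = 8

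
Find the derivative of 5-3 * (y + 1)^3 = -9*y^2 - 18*y - 9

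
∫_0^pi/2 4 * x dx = pi^2/2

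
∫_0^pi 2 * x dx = pi^2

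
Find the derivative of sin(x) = cos(x)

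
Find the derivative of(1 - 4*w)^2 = 32*w - 8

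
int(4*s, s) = 2*s^2 + C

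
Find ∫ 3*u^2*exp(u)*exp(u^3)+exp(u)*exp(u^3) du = exp(u*(u^2 + 1)) + C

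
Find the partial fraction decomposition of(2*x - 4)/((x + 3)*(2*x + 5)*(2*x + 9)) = -13/(6*(2*x + 9)) - 9/(2*(2*x + 5)) + 10/(3*(x + 3))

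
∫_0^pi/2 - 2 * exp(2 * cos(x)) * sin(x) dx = 1 - exp(2)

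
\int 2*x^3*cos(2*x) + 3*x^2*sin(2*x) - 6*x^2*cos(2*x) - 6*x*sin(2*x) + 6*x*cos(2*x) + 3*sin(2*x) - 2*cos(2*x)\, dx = (x - 1)^3*sin(2*x) + C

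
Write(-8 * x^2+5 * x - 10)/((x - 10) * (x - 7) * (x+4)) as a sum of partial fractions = -79/(77*(x + 4)) + 367/(33*(x - 7)) - 380/(21*(x - 10))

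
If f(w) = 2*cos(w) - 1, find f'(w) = -2*sin(w)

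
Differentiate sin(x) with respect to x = cos(x)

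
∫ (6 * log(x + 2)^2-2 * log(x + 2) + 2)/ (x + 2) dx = (2*log(x + 2)^2 - log(x + 2) + 2)*log(x + 2) + C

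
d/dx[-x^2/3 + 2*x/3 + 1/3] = 2/3 - 2*x/3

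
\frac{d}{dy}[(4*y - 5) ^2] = 32*y - 40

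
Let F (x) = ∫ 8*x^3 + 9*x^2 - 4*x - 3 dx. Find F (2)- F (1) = 42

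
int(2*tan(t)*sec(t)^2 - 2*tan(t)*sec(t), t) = (sec(t) - 1)^2 + C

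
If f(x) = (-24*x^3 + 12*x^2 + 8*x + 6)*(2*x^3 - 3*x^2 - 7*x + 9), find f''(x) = -1440*x^4 + 1920*x^3 + 1776*x^2 - 1872*x + 68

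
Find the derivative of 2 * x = 2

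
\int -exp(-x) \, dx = exp(-x) + C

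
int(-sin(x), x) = cos(x) + C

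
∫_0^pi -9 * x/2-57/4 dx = (-3*pi - 3)*(3*pi/4 + 4) + 12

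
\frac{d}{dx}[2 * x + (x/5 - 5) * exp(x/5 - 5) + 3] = x*exp(x/5 - 5)/25 - 4*exp(x/5 - 5)/5 + 2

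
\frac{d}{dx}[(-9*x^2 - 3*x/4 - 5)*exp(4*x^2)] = -72*x^3*exp(4*x^2) - 6*x^2*exp(4*x^2) - 58*x*exp(4*x^2) - 3*exp(4*x^2)/4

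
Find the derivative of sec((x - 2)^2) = 2*x*tan(x^2 - 4*x + 4)*sec(x^2 - 4*x + 4) - 4*tan(x^2 - 4*x + 4)*sec(x^2 - 4*x + 4)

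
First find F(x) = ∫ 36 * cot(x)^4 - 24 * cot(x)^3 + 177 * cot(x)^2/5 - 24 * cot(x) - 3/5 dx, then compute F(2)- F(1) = -12*cot(1)^2 - 3*cot(1)/5 + 3*cot(2)/5 - 12*cot(2)^3 + 12*cot(2)^2 + 12*cot(1)^3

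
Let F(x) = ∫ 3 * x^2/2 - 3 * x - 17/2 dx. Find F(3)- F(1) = -16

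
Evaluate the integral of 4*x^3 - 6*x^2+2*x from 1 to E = (-E + exp(2))^2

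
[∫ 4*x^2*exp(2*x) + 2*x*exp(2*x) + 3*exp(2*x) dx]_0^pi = -2 + (-pi + 2 + 2*pi^2)*exp(2*pi)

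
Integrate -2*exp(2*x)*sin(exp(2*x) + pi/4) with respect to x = cos(exp(2*x) + pi/4) + C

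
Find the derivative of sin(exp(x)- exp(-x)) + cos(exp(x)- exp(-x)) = sqrt(2)*(exp(2*x) + 1)*exp(-x)*cos(exp(x) + pi/4 - exp(-x))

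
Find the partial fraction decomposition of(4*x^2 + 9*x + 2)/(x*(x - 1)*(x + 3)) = 11/(12*(x + 3)) + 15/(4*(x - 1)) - 2/(3*x)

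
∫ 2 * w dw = w^2 + C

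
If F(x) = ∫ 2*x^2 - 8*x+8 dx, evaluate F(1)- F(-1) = 52/3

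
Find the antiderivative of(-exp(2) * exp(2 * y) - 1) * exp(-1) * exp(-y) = -2*sinh(y + 1) + C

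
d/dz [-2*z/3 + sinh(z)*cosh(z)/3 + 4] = cosh(2*z)/3 - 2/3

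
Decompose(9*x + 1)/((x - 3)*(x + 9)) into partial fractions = 20/(3*(x + 9)) + 7/(3*(x - 3))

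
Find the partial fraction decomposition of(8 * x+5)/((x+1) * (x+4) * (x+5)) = -35/(4*(x + 5)) + 9/(x + 4) - 1/(4*(x + 1))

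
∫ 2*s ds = s^2 + C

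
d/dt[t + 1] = 1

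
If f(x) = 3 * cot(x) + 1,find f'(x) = -3/sin(x)^2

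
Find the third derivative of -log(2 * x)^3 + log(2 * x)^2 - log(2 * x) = (-6*log(x)^2 - 12*log(2)*log(x) + 22*log(x) - 14 - 6*log(2)^2 + 22*log(2))/x^3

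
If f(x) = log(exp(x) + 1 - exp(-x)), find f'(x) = (exp(2*x) + 1)/(exp(2*x) + exp(x) - 1)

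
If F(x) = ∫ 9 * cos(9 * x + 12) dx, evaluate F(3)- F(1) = -sin(21) + sin(39)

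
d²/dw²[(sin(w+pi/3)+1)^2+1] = -sqrt(3)*sin(2*w) - 2*sin(w + pi/3) - cos(2*w)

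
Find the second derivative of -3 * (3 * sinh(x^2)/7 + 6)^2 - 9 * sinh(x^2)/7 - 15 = -468*x^2*sinh(x^2)/7 - 216*x^2*cosh(2*x^2)/49 - 54*sinh(2*x^2)/49 - 234*cosh(x^2)/7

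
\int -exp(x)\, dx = -exp(x) + C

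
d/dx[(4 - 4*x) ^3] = -192*x^2 + 384*x - 192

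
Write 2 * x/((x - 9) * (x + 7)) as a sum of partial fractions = 7/(8*(x + 7)) + 9/(8*(x - 9))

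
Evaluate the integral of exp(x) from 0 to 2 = -1 + exp(2)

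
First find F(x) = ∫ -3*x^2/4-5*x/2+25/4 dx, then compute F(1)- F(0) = 19/4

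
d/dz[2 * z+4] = 2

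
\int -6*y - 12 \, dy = -3*y^2 - 12*y + C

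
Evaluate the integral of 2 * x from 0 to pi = pi^2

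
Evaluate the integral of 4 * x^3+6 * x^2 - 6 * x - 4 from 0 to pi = -4 + (-1 + pi)^2*(2 + pi)^2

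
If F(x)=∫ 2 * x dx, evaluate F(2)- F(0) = 4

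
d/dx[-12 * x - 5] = -12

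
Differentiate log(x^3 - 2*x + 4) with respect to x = (3*x^2 - 2)/(x^3 - 2*x + 4)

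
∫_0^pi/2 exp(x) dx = -1 + exp(pi/2)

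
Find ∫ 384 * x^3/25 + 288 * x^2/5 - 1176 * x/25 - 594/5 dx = 96*x^4/25 + 96*x^3/5 - 588*x^2/25 - 594*x/5 + C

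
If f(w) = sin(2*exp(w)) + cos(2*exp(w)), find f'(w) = 2*sqrt(2)*exp(w)*cos(2*exp(w) + pi/4)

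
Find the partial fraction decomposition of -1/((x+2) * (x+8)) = 1/(6*(x + 8)) - 1/(6*(x + 2))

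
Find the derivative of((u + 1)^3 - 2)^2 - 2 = 6*u^5 + 30*u^4 + 60*u^3 + 48*u^2 + 6*u - 6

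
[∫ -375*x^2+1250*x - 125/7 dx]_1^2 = 6875/7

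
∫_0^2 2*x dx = 4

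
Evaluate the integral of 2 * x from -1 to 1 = 0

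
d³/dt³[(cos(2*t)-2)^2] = -32*sin(2*t) + 32*sin(4*t)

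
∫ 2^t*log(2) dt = 2^t + C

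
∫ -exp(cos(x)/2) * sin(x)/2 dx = exp(cos(x)/2) + C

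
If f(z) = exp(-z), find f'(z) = -exp(-z)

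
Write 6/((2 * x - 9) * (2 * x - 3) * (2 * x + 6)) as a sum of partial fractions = -1/(9*(2*x - 3)) + 1/(15*(2*x - 9)) + 1/(45*(x + 3))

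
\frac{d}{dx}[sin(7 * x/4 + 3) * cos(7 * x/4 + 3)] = 7*cos(7*x/2 + 6)/4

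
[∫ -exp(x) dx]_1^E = E - exp(E)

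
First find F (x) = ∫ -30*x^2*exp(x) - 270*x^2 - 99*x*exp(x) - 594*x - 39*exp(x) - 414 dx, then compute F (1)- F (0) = -801 - 69*E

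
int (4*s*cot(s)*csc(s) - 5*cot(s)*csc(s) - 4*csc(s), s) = (5 - 4*s)*csc(s) + C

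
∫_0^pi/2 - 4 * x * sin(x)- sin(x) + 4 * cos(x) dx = -1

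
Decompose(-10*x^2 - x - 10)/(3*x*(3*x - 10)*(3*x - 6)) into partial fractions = -28/(9*(3*x - 10)) + 13/(18*(x - 2)) - 1/(18*x)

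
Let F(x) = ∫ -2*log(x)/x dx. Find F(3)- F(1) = -(1 + log(3))^2 + 1 + 2*log(3)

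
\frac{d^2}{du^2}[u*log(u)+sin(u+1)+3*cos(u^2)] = (-12*u^3*cos(u^2) - 6*u*sin(u^2) - u*sin(u + 1) + 1)/u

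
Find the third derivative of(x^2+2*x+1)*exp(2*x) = 8*x^2*exp(2*x) + 40*x*exp(2*x) + 44*exp(2*x)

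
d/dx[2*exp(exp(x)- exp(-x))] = (2*exp(exp(x) - exp(-x)) + 2*exp(2*x + exp(x) - exp(-x)))*exp(-x)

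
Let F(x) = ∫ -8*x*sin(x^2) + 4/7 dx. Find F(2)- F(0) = -20/7 + 4*cos(4)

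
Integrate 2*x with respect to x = x^2 + C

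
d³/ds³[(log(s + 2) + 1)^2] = (4*log(s + 2) - 2)/(s^3 + 6*s^2 + 12*s + 8)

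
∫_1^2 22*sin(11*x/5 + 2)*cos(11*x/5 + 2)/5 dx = -cos(64/5)/2 + cos(42/5)/2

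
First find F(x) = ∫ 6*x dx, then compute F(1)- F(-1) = 0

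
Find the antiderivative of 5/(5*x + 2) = log(5*x + 2) + C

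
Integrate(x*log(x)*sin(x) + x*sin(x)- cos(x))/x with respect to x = (-log(x) - 1)*cos(x) + C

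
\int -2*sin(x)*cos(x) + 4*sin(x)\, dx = (cos(x) - 2)^2 + C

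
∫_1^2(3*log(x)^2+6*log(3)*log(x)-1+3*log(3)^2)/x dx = -log(6) - log(3)^3 + log(3) + log(6)^3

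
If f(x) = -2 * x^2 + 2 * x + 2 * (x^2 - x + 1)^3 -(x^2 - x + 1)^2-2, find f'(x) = 12*x^5 - 30*x^4 + 44*x^3 - 36*x^2 + 14*x - 2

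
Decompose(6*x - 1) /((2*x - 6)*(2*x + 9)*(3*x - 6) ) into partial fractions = -56/(585*(2*x + 9)) - 11/(78*(x - 2)) + 17/(90*(x - 3))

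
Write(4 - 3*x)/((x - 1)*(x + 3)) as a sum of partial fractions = -13/(4*(x + 3)) + 1/(4*(x - 1))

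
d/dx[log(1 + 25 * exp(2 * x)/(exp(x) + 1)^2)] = 50*exp(2*x)/(26*exp(3*x) + 28*exp(2*x) + 3*exp(x) + 1)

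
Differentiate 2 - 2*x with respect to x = -2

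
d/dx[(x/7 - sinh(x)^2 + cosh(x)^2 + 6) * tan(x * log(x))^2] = 2*x*log(x)*sin(x*log(x))/(7*cos(x*log(x))^3) + 2*x*sin(x*log(x))/(7*cos(x*log(x))^3) + 14*log(x)*sin(x*log(x))/cos(x*log(x))^3 + 14*sin(x*log(x))/cos(x*log(x))^3 - 1/7 + 1/(7*cos(x*log(x))^2)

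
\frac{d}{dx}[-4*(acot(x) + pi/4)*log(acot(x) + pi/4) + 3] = (4*log(acot(x) + pi/4) + 4)/(x^2 + 1)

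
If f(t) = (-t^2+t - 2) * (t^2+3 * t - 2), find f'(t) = -4*t^3 - 6*t^2 + 6*t - 8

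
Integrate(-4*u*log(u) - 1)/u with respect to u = -(4*u + 1)*(log(u) - 1) + C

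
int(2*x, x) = x^2 + C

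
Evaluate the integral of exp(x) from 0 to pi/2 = -1 + exp(pi/2)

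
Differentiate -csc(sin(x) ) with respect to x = cos(x)*cot(sin(x))*csc(sin(x))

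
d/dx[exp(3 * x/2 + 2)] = 3*exp(3*x/2 + 2)/2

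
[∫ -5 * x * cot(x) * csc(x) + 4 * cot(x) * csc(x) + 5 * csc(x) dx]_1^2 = -csc(1) + 6*csc(2)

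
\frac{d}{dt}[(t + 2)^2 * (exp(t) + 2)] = t^2*exp(t) + 6*t*exp(t) + 4*t + 8*exp(t) + 8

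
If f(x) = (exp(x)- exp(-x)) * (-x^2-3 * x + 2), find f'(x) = (-x^2*exp(2*x) - x^2 - 5*x*exp(2*x) - x - exp(2*x) + 5)*exp(-x)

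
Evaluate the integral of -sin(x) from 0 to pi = -2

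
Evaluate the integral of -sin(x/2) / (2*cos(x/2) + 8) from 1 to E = -log(cos(1/2) + 4) + log(cos(E/2) + 4)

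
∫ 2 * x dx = x^2 + C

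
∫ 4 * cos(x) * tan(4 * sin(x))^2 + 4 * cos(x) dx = tan(4*sin(x)) + C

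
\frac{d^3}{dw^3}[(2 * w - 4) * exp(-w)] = (10 - 2*w)*exp(-w)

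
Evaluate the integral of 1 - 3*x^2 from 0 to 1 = 0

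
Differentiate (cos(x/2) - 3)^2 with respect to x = 3*sin(x/2) - sin(x)/2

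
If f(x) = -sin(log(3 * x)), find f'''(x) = -(3*sin(log(x) + log(3)) + cos(log(x) + log(3)))/x^3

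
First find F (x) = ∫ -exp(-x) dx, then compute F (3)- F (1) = -exp(-1) + exp(-3)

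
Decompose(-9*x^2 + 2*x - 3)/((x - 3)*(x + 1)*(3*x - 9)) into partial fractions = -7/(24*(x + 1)) - 65/(24*(x - 3)) - 13/(2*(x - 3)^2)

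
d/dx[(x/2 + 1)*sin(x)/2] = x*cos(x)/4 + sin(x)/4 + cos(x)/2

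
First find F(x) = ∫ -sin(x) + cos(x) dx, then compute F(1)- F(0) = -1 + cos(1) + sin(1)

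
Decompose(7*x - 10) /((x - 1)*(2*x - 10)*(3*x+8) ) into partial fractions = -129/(253*(3*x + 8)) + 3/(88*(x - 1)) + 25/(184*(x - 5))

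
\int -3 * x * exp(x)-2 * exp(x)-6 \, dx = -(3*x - 1)*(exp(x) + 2) + C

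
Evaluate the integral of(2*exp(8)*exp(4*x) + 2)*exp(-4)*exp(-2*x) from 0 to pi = -exp(4) - exp(-2*pi - 4) + exp(-4) + exp(4 + 2*pi)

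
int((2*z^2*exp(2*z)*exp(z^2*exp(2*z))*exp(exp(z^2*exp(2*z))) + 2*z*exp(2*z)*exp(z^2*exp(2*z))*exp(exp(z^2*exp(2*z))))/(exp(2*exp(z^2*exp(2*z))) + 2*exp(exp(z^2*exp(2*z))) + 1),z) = exp(exp(z^2*exp(2*z)))/(exp(exp(z^2*exp(2*z))) + 1) + C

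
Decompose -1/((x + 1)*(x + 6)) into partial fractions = 1/(5*(x + 6)) - 1/(5*(x + 1))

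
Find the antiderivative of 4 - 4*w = -2*w^2 + 4*w + C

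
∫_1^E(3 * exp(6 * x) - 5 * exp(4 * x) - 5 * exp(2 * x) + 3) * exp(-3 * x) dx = -2*exp(E) - (E - exp(-1))^3 - 2*exp(-1) + 2*exp(-E) + 2*E + (-exp(-E) + exp(E))^3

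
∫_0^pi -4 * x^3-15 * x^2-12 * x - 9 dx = (-4 - pi)*(1 + 2*pi + pi^2 + pi^3) + 4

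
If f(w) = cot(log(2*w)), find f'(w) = -1/(w*sin(log(w) + log(2))^2)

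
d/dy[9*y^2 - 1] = 18*y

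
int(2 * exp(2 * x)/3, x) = exp(2*x)/3 + C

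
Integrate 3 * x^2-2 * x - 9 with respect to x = x^3 - x^2 - 9*x + C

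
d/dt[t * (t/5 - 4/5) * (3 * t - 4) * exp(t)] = 3*t^3*exp(t)/5 - 7*t^2*exp(t)/5 - 16*t*exp(t)/5 + 16*exp(t)/5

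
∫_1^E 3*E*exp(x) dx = -3*exp(2) + 3*exp(1 + E)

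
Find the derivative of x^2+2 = 2*x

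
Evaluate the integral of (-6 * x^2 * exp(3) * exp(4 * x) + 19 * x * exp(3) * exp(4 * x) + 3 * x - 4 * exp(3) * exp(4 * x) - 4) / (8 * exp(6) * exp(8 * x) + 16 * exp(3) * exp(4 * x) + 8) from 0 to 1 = -5*exp(-7)/(16*(exp(-7) + 1))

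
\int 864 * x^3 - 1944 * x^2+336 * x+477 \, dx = 216*x^4 - 648*x^3 + 168*x^2 + 477*x + C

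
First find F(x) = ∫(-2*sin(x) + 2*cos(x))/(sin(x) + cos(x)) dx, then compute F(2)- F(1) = 2*log(sin(pi/4 + 2)) - 2*log(sin(pi/4 + 1))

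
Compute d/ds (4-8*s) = -8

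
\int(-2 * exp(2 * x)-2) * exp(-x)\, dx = -4*sinh(x) + C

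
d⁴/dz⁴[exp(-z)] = exp(-z)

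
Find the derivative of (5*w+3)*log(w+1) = (5*w*log(w + 1) + 5*w + 5*log(w + 1) + 3)/(w + 1)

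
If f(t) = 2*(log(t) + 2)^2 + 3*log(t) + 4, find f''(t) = (-4*log(t) - 7)/t^2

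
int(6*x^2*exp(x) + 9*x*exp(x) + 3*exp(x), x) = 3*(2*x^2 - x + 2)*exp(x) + C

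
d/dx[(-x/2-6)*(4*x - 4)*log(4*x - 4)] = -4*x*log(x - 1) - 8*x*log(2) - 2*x - 22*log(x - 1) - 44*log(2) - 24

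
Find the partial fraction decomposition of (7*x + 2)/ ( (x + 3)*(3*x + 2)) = -8/(7*(3*x + 2)) + 19/(7*(x + 3))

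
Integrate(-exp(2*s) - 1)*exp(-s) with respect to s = -2*sinh(s) + C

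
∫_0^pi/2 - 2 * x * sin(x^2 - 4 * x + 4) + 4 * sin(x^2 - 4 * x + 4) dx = -cos(4) + cos((-2 + pi/2)^2)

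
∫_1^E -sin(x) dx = cos(E) - cos(1)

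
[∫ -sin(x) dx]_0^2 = -1 + cos(2)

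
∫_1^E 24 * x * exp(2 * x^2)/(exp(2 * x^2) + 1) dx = -6*log(1 + exp(2)) + 6*log(1 + exp(2*exp(2)))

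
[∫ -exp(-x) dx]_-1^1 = -E + exp(-1)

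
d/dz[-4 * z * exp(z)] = -4*z*exp(z) - 4*exp(z)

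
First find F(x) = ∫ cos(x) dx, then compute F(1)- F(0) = sin(1)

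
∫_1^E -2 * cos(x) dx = -2*sin(E) + 2*sin(1)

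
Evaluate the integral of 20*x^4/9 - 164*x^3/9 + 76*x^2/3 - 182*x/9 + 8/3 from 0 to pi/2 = (-3*pi/2 + pi^2/12 + 2)*(-5*pi^2/4 + 2 + 7*pi/2 + pi^3/2)/3 - 4/3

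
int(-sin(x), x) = cos(x) + C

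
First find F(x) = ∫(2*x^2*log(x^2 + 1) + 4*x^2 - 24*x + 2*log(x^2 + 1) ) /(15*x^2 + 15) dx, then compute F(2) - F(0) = -8*log(5)/15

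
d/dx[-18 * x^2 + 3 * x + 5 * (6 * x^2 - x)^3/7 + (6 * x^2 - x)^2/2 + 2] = 6480*x^5/7 - 2700*x^4/7 + 864*x^3/7 - 141*x^2/7 - 35*x + 3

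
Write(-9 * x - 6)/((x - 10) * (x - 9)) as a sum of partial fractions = 87/(x - 9) - 96/(x - 10)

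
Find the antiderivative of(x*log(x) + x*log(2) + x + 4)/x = (x + 4)*log(2*x) + C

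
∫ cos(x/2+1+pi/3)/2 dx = sin(x/2 + 1 + pi/3) + C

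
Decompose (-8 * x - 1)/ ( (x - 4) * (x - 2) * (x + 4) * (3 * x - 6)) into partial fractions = -31/(864*(x + 4)) + 41/(108*(x - 2)) + 17/(36*(x - 2)^2) - 11/(32*(x - 4))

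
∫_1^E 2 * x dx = -1 + exp(2)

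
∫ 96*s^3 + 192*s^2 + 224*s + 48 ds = 24*s^4 + 64*s^3 + 112*s^2 + 48*s + C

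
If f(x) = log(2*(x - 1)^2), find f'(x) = 2/(x - 1)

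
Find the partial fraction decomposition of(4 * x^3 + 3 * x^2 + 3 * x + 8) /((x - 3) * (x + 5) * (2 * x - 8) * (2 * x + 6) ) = 3/(4*(x + 5)) - 41/(168*(x + 3)) - 19/(24*(x - 3)) + 9/(7*(x - 4))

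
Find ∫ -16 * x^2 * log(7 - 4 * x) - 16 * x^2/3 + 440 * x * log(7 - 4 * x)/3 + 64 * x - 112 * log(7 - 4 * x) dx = -4*x*(x - 12)*(4*x - 7)*log(7 - 4*x)/3 + C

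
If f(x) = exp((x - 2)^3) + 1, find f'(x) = 3*x^2*exp(x^3 - 6*x^2 + 12*x - 8) - 12*x*exp(x^3 - 6*x^2 + 12*x - 8) + 12*exp(x^3 - 6*x^2 + 12*x - 8)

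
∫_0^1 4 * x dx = 2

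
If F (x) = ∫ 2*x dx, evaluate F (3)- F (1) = 8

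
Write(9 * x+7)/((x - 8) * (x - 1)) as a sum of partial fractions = -16/(7*(x - 1)) + 79/(7*(x - 8))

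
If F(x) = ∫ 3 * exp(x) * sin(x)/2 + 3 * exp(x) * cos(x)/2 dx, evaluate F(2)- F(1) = 3*E*(-sin(1) + E*sin(2))/2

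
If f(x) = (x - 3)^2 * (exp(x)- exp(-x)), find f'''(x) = (x^2*exp(2*x) + x^2 - 12*x - 3*exp(2*x) + 33)*exp(-x)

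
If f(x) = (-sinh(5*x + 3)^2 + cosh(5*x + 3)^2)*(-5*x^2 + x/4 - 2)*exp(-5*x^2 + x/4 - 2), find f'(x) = (800*x^3 - 60*x^2 + 161*x - 4)*exp(-5*x^2 + x/4 - 2)/16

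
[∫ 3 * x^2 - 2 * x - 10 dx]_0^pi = -6 + (-2 + (-2 + pi)^2)*(3 + pi)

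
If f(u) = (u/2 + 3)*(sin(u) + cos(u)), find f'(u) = -u*sin(u)/2 + u*cos(u)/2 - 5*sin(u)/2 + 7*cos(u)/2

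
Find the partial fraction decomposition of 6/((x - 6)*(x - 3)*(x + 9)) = 1/(30*(x + 9)) - 1/(6*(x - 3)) + 2/(15*(x - 6))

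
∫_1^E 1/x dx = 1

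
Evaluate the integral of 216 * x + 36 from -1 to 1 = 72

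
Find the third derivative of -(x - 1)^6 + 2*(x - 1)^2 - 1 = -120*x^3 + 360*x^2 - 360*x + 120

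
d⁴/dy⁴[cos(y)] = cos(y)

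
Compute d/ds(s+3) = 1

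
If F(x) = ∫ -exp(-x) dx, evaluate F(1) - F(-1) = -E + exp(-1)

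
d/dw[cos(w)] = -sin(w)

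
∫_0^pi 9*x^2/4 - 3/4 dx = -3*pi/4 + 3*pi^3/4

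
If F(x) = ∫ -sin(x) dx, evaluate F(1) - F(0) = -1 + cos(1)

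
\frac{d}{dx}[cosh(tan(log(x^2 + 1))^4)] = 8*x*(tan(log(x^2 + 1))^2 + 1)*tan(log(x^2 + 1))^3*sinh(tan(log(x^2 + 1))^4)/(x^2 + 1)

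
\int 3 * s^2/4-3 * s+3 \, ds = s^3/4 - 3*s^2/2 + 3*s + C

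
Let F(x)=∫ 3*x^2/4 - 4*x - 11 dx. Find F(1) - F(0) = -51/4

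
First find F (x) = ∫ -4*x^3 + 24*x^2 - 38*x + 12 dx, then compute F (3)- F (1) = 0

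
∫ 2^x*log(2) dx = 2^x + C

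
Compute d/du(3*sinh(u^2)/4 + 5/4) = 3*u*cosh(u^2)/2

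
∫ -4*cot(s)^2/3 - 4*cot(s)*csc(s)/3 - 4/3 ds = 4*cot(s)/3 + 4*csc(s)/3 + C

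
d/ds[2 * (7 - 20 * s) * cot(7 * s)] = 280*s/sin(7*s)^2 - 40/tan(7*s) - 98/sin(7*s)^2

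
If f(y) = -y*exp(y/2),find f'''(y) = -y*exp(y/2)/8 - 3*exp(y/2)/4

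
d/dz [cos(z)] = -sin(z)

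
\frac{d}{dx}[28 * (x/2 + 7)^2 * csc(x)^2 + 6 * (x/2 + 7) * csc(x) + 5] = (-14*x^2*cos(x)/sin(x)^2 - 3*x*cos(x)/sin(x) + 14*x/sin(x) - 392*x*cos(x)/sin(x)^2 + 3 - 42*cos(x)/sin(x) + 196/sin(x) - 2744*cos(x)/sin(x)^2)/sin(x)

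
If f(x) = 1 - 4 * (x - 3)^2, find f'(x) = 24 - 8*x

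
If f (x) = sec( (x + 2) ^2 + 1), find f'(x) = 2*x*tan(x^2 + 4*x + 5)*sec(x^2 + 4*x + 5) + 4*tan(x^2 + 4*x + 5)*sec(x^2 + 4*x + 5)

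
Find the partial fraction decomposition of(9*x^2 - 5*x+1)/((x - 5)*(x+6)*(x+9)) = 775/(42*(x + 9)) - 355/(33*(x + 6)) + 201/(154*(x - 5))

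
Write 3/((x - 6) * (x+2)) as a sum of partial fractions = -3/(8*(x + 2)) + 3/(8*(x - 6))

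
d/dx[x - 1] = 1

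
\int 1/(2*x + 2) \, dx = log(2*x + 2)/2 + C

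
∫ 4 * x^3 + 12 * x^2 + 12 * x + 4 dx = x^4 + 4*x^3 + 6*x^2 + 4*x + C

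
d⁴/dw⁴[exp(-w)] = exp(-w)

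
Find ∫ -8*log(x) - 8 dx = -8*x*log(x) + C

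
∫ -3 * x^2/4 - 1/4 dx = -x^3/4 - x/4 + C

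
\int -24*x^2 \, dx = -8*x^3 + C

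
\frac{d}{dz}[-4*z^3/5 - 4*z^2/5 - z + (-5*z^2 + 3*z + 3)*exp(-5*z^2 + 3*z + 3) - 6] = 50*z^3*exp(-5*z^2 + 3*z + 3) - 45*z^2*exp(-5*z^2 + 3*z + 3) - 12*z^2/5 - 31*z*exp(-5*z^2 + 3*z + 3) - 8*z/5 + 12*exp(-5*z^2 + 3*z + 3) - 1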